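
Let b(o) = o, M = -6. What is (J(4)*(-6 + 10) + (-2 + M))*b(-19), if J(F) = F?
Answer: -152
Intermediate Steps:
(J(4)*(-6 + 10) + (-2 + M))*b(-19) = (4*(-6 + 10) + (-2 - 6))*(-19) = (4*4 - 8)*(-19) = (16 - 8)*(-19) = 8*(-19) = -152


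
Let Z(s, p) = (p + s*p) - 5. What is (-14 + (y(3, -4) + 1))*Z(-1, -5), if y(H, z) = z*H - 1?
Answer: 130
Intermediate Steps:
Z(s, p) = -5 + p + p*s (Z(s, p) = (p + p*s) - 5 = -5 + p + p*s)
y(H, z) = -1 + H*z (y(H, z) = H*z - 1 = -1 + H*z)
(-14 + (y(3, -4) + 1))*Z(-1, -5) = (-14 + ((-1 + 3*(-4)) + 1))*(-5 - 5 - 5*(-1)) = (-14 + ((-1 - 12) + 1))*(-5 - 5 + 5) = (-14 + (-13 + 1))*(-5) = (-14 - 12)*(-5) = -26*(-5) = 130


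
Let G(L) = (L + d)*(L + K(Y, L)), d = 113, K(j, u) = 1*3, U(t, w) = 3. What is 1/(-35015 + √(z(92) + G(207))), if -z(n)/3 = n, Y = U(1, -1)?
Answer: -35015/1225983301 - 78*√11/1225983301 ≈ -2.8772e-5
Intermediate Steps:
Y = 3
K(j, u) = 3
z(n) = -3*n
G(L) = (3 + L)*(113 + L) (G(L) = (L + 113)*(L + 3) = (113 + L)*(3 + L) = (3 + L)*(113 + L))
1/(-35015 + √(z(92) + G(207))) = 1/(-35015 + √(-3*92 + (339 + 207² + 116*207))) = 1/(-35015 + √(-276 + (339 + 42849 + 24012))) = 1/(-35015 + √(-276 + 67200)) = 1/(-35015 + √66924) = 1/(-35015 + 78*√11)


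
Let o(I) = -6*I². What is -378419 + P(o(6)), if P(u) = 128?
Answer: -378291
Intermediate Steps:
-378419 + P(o(6)) = -378419 + 128 = -378291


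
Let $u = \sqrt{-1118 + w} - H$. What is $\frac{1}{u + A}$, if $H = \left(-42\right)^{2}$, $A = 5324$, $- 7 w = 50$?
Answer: $\frac{6230}{22180769} - \frac{i \sqrt{13783}}{44361538} \approx 0.00028087 - 2.6465 \cdot 10^{-6} i$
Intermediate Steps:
$w = - \frac{50}{7}$ ($w = \left(- \frac{1}{7}\right) 50 = - \frac{50}{7} \approx -7.1429$)
$H = 1764$
$u = -1764 + \frac{2 i \sqrt{13783}}{7}$ ($u = \sqrt{-1118 - \frac{50}{7}} - 1764 = \sqrt{- \frac{7876}{7}} - 1764 = \frac{2 i \sqrt{13783}}{7} - 1764 = -1764 + \frac{2 i \sqrt{13783}}{7} \approx -1764.0 + 33.543 i$)
$\frac{1}{u + A} = \frac{1}{\left(-1764 + \frac{2 i \sqrt{13783}}{7}\right) + 5324} = \frac{1}{3560 + \frac{2 i \sqrt{13783}}{7}}$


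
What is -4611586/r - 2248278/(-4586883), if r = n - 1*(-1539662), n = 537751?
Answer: -5494067827208/3176283457893 ≈ -1.7297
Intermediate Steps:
r = 2077413 (r = 537751 - 1*(-1539662) = 537751 + 1539662 = 2077413)
-4611586/r - 2248278/(-4586883) = -4611586/2077413 - 2248278/(-4586883) = -4611586*1/2077413 - 2248278*(-1/4586883) = -4611586/2077413 + 749426/1528961 = -5494067827208/3176283457893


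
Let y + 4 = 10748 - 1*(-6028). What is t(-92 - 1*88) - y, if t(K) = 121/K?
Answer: -3019081/180 ≈ -16773.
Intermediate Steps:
y = 16772 (y = -4 + (10748 - 1*(-6028)) = -4 + (10748 + 6028) = -4 + 16776 = 16772)
t(-92 - 1*88) - y = 121/(-92 - 1*88) - 1*16772 = 121/(-92 - 88) - 16772 = 121/(-180) - 16772 = 121*(-1/180) - 16772 = -121/180 - 16772 = -3019081/180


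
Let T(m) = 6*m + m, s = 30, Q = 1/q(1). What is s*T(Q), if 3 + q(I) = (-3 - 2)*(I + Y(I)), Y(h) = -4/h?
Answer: 35/2 ≈ 17.500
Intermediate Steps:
q(I) = -3 - 5*I + 20/I (q(I) = -3 + (-3 - 2)*(I - 4/I) = -3 - 5*(I - 4/I) = -3 + (-5*I + 20/I) = -3 - 5*I + 20/I)
Q = 1/12 (Q = 1/(-3 - 5*1 + 20/1) = 1/(-3 - 5 + 20*1) = 1/(-3 - 5 + 20) = 1/12 ≈ 0.083333)
T(m) = 7*m
s*T(Q) = 30*(7*(1/12)) = 30*(7/12) = 35/2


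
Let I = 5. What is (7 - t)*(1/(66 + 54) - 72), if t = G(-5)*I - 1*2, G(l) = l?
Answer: -146863/60 ≈ -2447.7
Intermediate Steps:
t = -27 (t = -5*5 - 1*2 = -25 - 2 = -27)
(7 - t)*(1/(66 + 54) - 72) = (7 - 1*(-27))*(1/(66 + 54) - 72) = (7 + 27)*(1/120 - 72) = 34*(1/120 - 72) = 34*(-8639/120) = -146863/60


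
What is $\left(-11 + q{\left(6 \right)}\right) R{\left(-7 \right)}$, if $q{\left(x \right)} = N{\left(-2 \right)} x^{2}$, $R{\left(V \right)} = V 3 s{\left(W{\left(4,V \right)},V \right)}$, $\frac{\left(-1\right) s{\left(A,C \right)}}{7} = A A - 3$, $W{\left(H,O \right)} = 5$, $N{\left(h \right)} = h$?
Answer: $-268422$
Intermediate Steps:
$s{\left(A,C \right)} = 21 - 7 A^{2}$ ($s{\left(A,C \right)} = - 7 \left(A A - 3\right) = - 7 \left(A^{2} - 3\right) = - 7 \left(-3 + A^{2}\right) = 21 - 7 A^{2}$)
$R{\left(V \right)} = - 462 V$ ($R{\left(V \right)} = V 3 \left(21 - 7 \cdot 5^{2}\right) = 3 V \left(21 - 175\right) = 3 V \left(-154\right) = - 462 V$)
$q{\left(x \right)} = - 2 x^{2}$
$\left(-11 + q{\left(6 \right)}\right) R{\left(-7 \right)} = \left(-11 - 2 \cdot 6^{2}\right) \left(\left(-462\right) \left(-7\right)\right) = \left(-11 - 72\right) 3234 = \left(-83\right) 3234 = -268422$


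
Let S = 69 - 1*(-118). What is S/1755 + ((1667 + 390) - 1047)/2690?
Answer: 227558/472095 ≈ 0.48202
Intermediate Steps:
S = 187 (S = 69 + 118 = 187)
S/1755 + ((1667 + 390) - 1047)/2690 = 187/1755 + ((1667 + 390) - 1047)/2690 = 187*(1/1755) + (2057 - 1047)*(1/2690) = 187/1755 + 1010*(1/2690) = 187/1755 + 101/269 = 227558/472095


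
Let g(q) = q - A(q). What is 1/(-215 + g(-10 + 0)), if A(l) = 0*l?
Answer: -1/225 ≈ -0.0044444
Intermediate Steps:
A(l) = 0
g(q) = q (g(q) = q - 1*0 = q + 0 = q)
1/(-215 + g(-10 + 0)) = 1/(-215 + (-10 + 0)) = 1/(-215 - 10) = 1/(-225) = -1/225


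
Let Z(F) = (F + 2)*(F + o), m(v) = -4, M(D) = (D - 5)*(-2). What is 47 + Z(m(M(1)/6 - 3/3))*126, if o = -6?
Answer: 2567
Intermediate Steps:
M(D) = 10 - 2*D (M(D) = (-5 + D)*(-2) = 10 - 2*D)
Z(F) = (-6 + F)*(2 + F) (Z(F) = (F + 2)*(F - 6) = (2 + F)*(-6 + F) = (-6 + F)*(2 + F))
47 + Z(m(M(1)/6 - 3/3))*126 = 47 + (-12 + (-4)² - 4*(-4))*126 = 47 + (-12 + 16 + 16)*126 = 47 + 20*126 = 47 + 2520 = 2567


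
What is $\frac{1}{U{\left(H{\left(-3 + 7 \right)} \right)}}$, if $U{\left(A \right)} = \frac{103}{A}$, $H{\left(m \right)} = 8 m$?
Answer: $\frac{32}{103} \approx 0.31068$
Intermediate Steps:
$\frac{1}{U{\left(H{\left(-3 + 7 \right)} \right)}} = \frac{1}{103 \frac{1}{8 \left(-3 + 7\right)}} = \frac{1}{103 \frac{1}{8 \cdot 4}} = \frac{1}{103 \cdot \frac{1}{32}} = \frac{1}{\frac{103}{32}} = \frac{32}{103}$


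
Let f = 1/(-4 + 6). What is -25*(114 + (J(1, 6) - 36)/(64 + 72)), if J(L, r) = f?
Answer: -773425/272 ≈ -2843.5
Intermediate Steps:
f = ½ (f = 1/2 = ½ ≈ 0.50000)
J(L, r) = ½
-25*(114 + (J(1, 6) - 36)/(64 + 72)) = -25*(114 + (½ - 36)/(64 + 72)) = -25*(114 - 71/2/136) = -25*(114 - 71/2*1/136) = -25*(114 - 71/272) = -25*30937/272 = -773425/272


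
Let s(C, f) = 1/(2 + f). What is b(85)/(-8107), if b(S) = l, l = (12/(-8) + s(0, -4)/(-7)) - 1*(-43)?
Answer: -291/56749 ≈ -0.0051278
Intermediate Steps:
l = 291/7 (l = (12/(-8) + 1/((2 - 4)*(-7))) - 1*(-43) = (12*(-⅛) - ⅐/(-2)) + 43 = (-3/2 - ½*(-⅐)) + 43 = (-3/2 + 1/14) + 43 = -10/7 + 43 = 291/7 ≈ 41.571)
b(S) = 291/7
b(85)/(-8107) = (291/7)/(-8107) = (291/7)*(-1/8107) = -291/56749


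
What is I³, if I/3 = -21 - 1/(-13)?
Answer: -543338496/2197 ≈ -2.4731e+5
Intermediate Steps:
I = -816/13 (I = 3*(-21 - 1/(-13)) = 3*(-21 - 1*(-1/13)) = 3*(-21 + 1/13) = 3*(-272/13) = -816/13 ≈ -62.769)
I³ = (-816/13)³ = -543338496/2197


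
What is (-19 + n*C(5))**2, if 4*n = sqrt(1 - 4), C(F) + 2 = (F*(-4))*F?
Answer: -6359/4 + 969*I*sqrt(3) ≈ -1589.8 + 1678.4*I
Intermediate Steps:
C(F) = -2 - 4*F**2 (C(F) = -2 + (F*(-4))*F = -2 + (-4*F)*F = -2 - 4*F**2)
n = I*sqrt(3)/4 (n = sqrt(1 - 4)/4 = sqrt(-3)/4 = (I*sqrt(3))/4 = I*sqrt(3)/4 ≈ 0.43301*I)
(-19 + n*C(5))**2 = (-19 + (I*sqrt(3)/4)*(-2 - 4*5**2))**2 = (-19 + (I*sqrt(3)/4)*(-2 - 4*25))**2 = (-19 + (I*sqrt(3)/4)*(-2 - 100))**2 = (-19 + (I*sqrt(3)/4)*(-102))**2 = (-19 - 51*I*sqrt(3)/2)**2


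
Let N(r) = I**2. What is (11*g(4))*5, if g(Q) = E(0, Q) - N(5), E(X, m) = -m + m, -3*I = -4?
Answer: -880/9 ≈ -97.778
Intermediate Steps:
I = 4/3 (I = -1/3*(-4) = 4/3 ≈ 1.3333)
E(X, m) = 0
N(r) = 16/9 (N(r) = (4/3)**2 = 16/9)
g(Q) = -16/9 (g(Q) = 0 - 1*16/9 = 0 - 16/9 = -16/9)
(11*g(4))*5 = (11*(-16/9))*5 = -176/9*5 = -880/9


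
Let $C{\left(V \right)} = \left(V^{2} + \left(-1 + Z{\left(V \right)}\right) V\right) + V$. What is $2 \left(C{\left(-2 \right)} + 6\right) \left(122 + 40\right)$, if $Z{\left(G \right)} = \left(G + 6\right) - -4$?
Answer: $-1944$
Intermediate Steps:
$Z{\left(G \right)} = 10 + G$ ($Z{\left(G \right)} = \left(6 + G\right) + 4 = 10 + G$)
$C{\left(V \right)} = V + V^{2} + V \left(9 + V\right)$ ($C{\left(V \right)} = \left(V^{2} + \left(-1 + \left(10 + V\right)\right) V\right) + V = \left(V^{2} + \left(9 + V\right) V\right) + V = \left(V^{2} + V \left(9 + V\right)\right) + V = V + V^{2} + V \left(9 + V\right)$)
$2 \left(C{\left(-2 \right)} + 6\right) \left(122 + 40\right) = 2 \left(2 \left(-2\right) \left(5 - 2\right) + 6\right) \left(122 + 40\right) = 2 \left(2 \left(-2\right) 3 + 6\right) 162 = 2 \left(-12 + 6\right) 162 = 2 \left(-6\right) 162 = \left(-12\right) 162 = -1944$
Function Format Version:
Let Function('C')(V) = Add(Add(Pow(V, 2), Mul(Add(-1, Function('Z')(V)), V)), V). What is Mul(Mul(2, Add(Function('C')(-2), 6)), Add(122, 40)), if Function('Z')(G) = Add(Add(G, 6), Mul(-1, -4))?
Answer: -1944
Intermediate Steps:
Function('Z')(G) = Add(10, G) (Function('Z')(G) = Add(Add(6, G), 4) = Add(10, G))
Function('C')(V) = Add(V, Pow(V, 2), Mul(V, Add(9, V))) (Function('C')(V) = Add(Add(Pow(V, 2), Mul(Add(-1, Add(10, V)), V)), V) = Add(Add(Pow(V, 2), Mul(Add(9, V), V)), V) = Add(Add(Pow(V, 2), Mul(V, Add(9, V))), V) = Add(V, Pow(V, 2), Mul(V, Add(9, V))))
Mul(Mul(2, Add(Function('C')(-2), 6)), Add(122, 40)) = Mul(Mul(2, Add(Mul(2, -2, Add(5, -2)), 6)), Add(122, 40)) = Mul(Mul(2, Add(Mul(2, -2, 3), 6)), 162) = Mul(Mul(2, Add(-12, 6)), 162) = Mul(Mul(2, -6), 162) = Mul(-12, 162) = -1944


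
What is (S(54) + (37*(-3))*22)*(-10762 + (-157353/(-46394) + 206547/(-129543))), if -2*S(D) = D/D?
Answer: 105302707309348685/4006678628 ≈ 2.6282e+7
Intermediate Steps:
S(D) = -½ (S(D) = -D/(2*D) = -½*1 = -½)
(S(54) + (37*(-3))*22)*(-10762 + (-157353/(-46394) + 206547/(-129543))) = (-½ + (37*(-3))*22)*(-10762 + (-157353/(-46394) + 206547/(-129543))) = (-½ - 111*22)*(-10762 + (-157353*(-1/46394) + 206547*(-1/129543))) = (-½ - 2442)*(-10762 + (157353/46394 - 68849/43181)) = -4885*(-10762 + 3600479387/2003339314)/2 = -4885/2*(-21556337217881/2003339314) = 105302707309348685/4006678628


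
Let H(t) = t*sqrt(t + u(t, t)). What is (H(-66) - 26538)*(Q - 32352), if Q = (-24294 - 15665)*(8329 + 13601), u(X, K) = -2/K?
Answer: 23256131045436 + 1752666444*I*sqrt(71841) ≈ 2.3256e+13 + 4.6977e+11*I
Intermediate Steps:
Q = -876300870 (Q = -39959*21930 = -876300870)
H(t) = t*sqrt(t - 2/t)
(H(-66) - 26538)*(Q - 32352) = (-66*sqrt(-66 - 2/(-66)) - 26538)*(-876300870 - 32352) = (-66*sqrt(-66 - 2*(-1/66)) - 26538)*(-876333222) = (-66*sqrt(-66 + 1/33) - 26538)*(-876333222) = (-2*I*sqrt(71841) - 26538)*(-876333222) = (-26538 - 2*I*sqrt(71841))*(-876333222) = 23256131045436 + 1752666444*I*sqrt(71841)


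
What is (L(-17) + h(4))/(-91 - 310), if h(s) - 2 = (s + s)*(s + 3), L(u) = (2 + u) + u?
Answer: -26/401 ≈ -0.064838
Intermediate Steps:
L(u) = 2 + 2*u
h(s) = 2 + 2*s*(3 + s) (h(s) = 2 + (s + s)*(s + 3) = 2 + (2*s)*(3 + s) = 2 + 2*s*(3 + s))
(L(-17) + h(4))/(-91 - 310) = ((2 + 2*(-17)) + (2 + 2*4**2 + 6*4))/(-91 - 310) = ((2 - 34) + (2 + 2*16 + 24))/(-401) = (-32 + (2 + 32 + 24))*(-1/401) = (-32 + 58)*(-1/401) = 26*(-1/401) = -26/401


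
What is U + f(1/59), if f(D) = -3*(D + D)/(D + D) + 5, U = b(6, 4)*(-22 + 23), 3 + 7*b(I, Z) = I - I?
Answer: 11/7 ≈ 1.5714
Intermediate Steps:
b(I, Z) = -3/7 (b(I, Z) = -3/7 + (I - I)/7 = -3/7 + (⅐)*0 = -3/7 + 0 = -3/7)
U = -3/7 (U = -3*(-22 + 23)/7 = -3/7*1 = -3/7 ≈ -0.42857)
f(D) = 2 (f(D) = -3*2*D/(2*D) + 5 = -3*2*D*1/(2*D) + 5 = -3*1 + 5 = -3 + 5 = 2)
U + f(1/59) = -3/7 + 2 = 11/7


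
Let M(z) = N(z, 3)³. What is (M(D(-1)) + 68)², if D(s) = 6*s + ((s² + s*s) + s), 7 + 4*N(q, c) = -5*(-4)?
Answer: 42889401/4096 ≈ 10471.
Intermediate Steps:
N(q, c) = 13/4 (N(q, c) = -7/4 + (-5*(-4))/4 = -7/4 + (¼)*20 = -7/4 + 5 = 13/4)
D(s) = 2*s² + 7*s (D(s) = 6*s + ((s² + s²) + s) = 6*s + (2*s² + s) = 6*s + (s + 2*s²) = 2*s² + 7*s)
M(z) = 2197/64 (M(z) = (13/4)³ = 2197/64)
(M(D(-1)) + 68)² = (2197/64 + 68)² = (6549/64)² = 42889401/4096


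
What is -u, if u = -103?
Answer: 103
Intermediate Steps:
-u = -1*(-103) = 103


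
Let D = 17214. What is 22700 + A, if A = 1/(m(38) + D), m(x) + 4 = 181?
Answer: 394775701/17391 ≈ 22700.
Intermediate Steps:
m(x) = 177 (m(x) = -4 + 181 = 177)
A = 1/17391 (A = 1/(177 + 17214) = 1/17391 ≈ 5.7501e-5)
22700 + A = 22700 + 1/17391 = 394775701/17391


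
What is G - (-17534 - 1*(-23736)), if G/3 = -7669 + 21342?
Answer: 34817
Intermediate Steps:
G = 41019 (G = 3*(-7669 + 21342) = 3*13673 = 41019)
G - (-17534 - 1*(-23736)) = 41019 - (-17534 - 1*(-23736)) = 41019 - (-17534 + 23736) = 41019 - 1*6202 = 41019 - 6202 = 34817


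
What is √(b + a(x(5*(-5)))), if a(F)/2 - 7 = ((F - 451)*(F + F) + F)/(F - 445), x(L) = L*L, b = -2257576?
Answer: I*√81184982/6 ≈ 1501.7*I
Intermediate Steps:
x(L) = L²
a(F) = 14 + 2*(F + 2*F*(-451 + F))/(-445 + F) (a(F) = 14 + 2*(((F - 451)*(F + F) + F)/(F - 445)) = 14 + 2*(((-451 + F)*(2*F) + F)/(-445 + F)) = 14 + 2*((2*F*(-451 + F) + F)/(-445 + F)) = 14 + 2*((F + 2*F*(-451 + F))/(-445 + F)) = 14 + 2*(F + 2*F*(-451 + F))/(-445 + F))
√(b + a(x(5*(-5)))) = √(-2257576 + 2*(-3115 - 894*(5*(-5))² + 2*((5*(-5))²)²)/(-445 + (5*(-5))²)) = √(-2257576 + 2*(-3115 - 894*(-25)² + 2*((-25)²)²)/(-445 + (-25)²)) = √(-2257576 + 2*(-3115 - 894*625 + 2*625²)/(-445 + 625)) = √(-2257576 + 2*(-3115 - 558750 + 2*390625)/180) = √(-2257576 + 2*(1/180)*(-3115 - 558750 + 781250)) = √(-2257576 + 2*(1/180)*219385) = √(-2257576 + 43877/18) = √(-40592491/18) = I*√81184982/6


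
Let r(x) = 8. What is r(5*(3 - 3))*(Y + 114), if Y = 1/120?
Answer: 13681/15 ≈ 912.07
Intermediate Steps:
Y = 1/120 ≈ 0.0083333
r(5*(3 - 3))*(Y + 114) = 8*(1/120 + 114) = 8*(13681/120) = 13681/15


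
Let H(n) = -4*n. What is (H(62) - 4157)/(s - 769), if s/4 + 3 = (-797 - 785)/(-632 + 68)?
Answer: 621105/108539 ≈ 5.7224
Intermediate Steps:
s = -110/141 (s = -12 + 4*((-797 - 785)/(-632 + 68)) = -12 + 4*(-1582/(-564)) = -12 + 4*(-1582*(-1/564)) = -12 + 4*(791/282) = -12 + 1582/141 = -110/141 ≈ -0.78014)
(H(62) - 4157)/(s - 769) = (-4*62 - 4157)/(-110/141 - 769) = (-248 - 4157)/(-108539/141) = -4405*(-141/108539) = 621105/108539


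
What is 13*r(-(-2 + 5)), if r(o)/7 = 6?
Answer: 546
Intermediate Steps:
r(o) = 42 (r(o) = 7*6 = 42)
13*r(-(-2 + 5)) = 13*42 = 546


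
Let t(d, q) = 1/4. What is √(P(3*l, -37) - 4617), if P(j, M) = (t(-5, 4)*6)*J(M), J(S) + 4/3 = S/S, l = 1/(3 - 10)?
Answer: I*√18470/2 ≈ 67.952*I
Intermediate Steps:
t(d, q) = ¼
l = -⅐ (l = 1/(-7) = -⅐ ≈ -0.14286)
J(S) = -⅓ (J(S) = -4/3 + S/S = -4/3 + 1 = -⅓)
P(j, M) = -½ (P(j, M) = ((¼)*6)*(-⅓) = (3/2)*(-⅓) = -½)
√(P(3*l, -37) - 4617) = √(-½ - 4617) = √(-9235/2) = I*√18470/2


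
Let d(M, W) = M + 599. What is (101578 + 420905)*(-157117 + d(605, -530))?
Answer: -81461891979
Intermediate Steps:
d(M, W) = 599 + M
(101578 + 420905)*(-157117 + d(605, -530)) = (101578 + 420905)*(-157117 + (599 + 605)) = 522483*(-157117 + 1204) = 522483*(-155913) = -81461891979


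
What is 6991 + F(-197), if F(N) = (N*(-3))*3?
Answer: 8764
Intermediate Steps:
F(N) = -9*N (F(N) = -3*N*3 = -9*N)
6991 + F(-197) = 6991 - 9*(-197) = 6991 + 1773 = 8764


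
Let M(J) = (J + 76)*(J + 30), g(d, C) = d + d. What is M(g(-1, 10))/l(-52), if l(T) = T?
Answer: -518/13 ≈ -39.846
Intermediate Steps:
g(d, C) = 2*d
M(J) = (30 + J)*(76 + J) (M(J) = (76 + J)*(30 + J) = (30 + J)*(76 + J))
M(g(-1, 10))/l(-52) = (2280 + (2*(-1))² + 106*(2*(-1)))/(-52) = (2280 + (-2)² + 106*(-2))*(-1/52) = (2280 + 4 - 212)*(-1/52) = 2072*(-1/52) = -518/13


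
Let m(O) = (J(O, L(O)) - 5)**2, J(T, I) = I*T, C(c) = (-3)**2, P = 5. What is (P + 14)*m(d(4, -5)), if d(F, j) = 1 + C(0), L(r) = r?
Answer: 171475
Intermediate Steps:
C(c) = 9
d(F, j) = 10 (d(F, j) = 1 + 9 = 10)
m(O) = (-5 + O**2)**2 (m(O) = (O*O - 5)**2 = (O**2 - 5)**2 = (-5 + O**2)**2)
(P + 14)*m(d(4, -5)) = (5 + 14)*(-5 + 10**2)**2 = 19*(-5 + 100)**2 = 19*95**2 = 19*9025 = 171475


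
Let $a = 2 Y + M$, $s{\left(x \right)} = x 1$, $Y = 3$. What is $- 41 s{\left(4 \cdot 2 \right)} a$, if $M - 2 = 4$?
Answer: $-3936$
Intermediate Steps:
$s{\left(x \right)} = x$
$M = 6$ ($M = 2 + 4 = 6$)
$a = 12$ ($a = 2 \cdot 3 + 6 = 6 + 6 = 12$)
$- 41 s{\left(4 \cdot 2 \right)} a = - 41 \cdot 4 \cdot 2 \cdot 12 = \left(-41\right) 8 \cdot 12 = \left(-328\right) 12 = -3936$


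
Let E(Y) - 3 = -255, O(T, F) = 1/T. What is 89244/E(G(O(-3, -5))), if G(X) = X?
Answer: -2479/7 ≈ -354.14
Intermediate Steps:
E(Y) = -252 (E(Y) = 3 - 255 = -252)
89244/E(G(O(-3, -5))) = 89244/(-252) = 89244*(-1/252) = -2479/7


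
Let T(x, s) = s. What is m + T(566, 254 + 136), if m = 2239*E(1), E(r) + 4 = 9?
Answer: 11585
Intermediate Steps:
E(r) = 5 (E(r) = -4 + 9 = 5)
m = 11195 (m = 2239*5 = 11195)
m + T(566, 254 + 136) = 11195 + (254 + 136) = 11195 + 390 = 11585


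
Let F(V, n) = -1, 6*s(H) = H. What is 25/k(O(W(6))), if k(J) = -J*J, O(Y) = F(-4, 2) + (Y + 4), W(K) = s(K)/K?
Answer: -900/361 ≈ -2.4931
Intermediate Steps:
s(H) = H/6
W(K) = ⅙ (W(K) = (K/6)/K = ⅙)
O(Y) = 3 + Y (O(Y) = -1 + (Y + 4) = -1 + (4 + Y) = 3 + Y)
k(J) = -J²
25/k(O(W(6))) = 25/((-(3 + ⅙)²)) = 25/((-(19/6)²)) = 25/((-1*361/36)) = 25/(-361/36) = 25*(-36/361) = -900/361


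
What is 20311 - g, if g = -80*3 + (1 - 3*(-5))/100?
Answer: 513771/25 ≈ 20551.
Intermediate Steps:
g = -5996/25 (g = -240 + (1 + 15)*(1/100) = -240 + 16*(1/100) = -240 + 4/25 = -5996/25 ≈ -239.84)
20311 - g = 20311 - 1*(-5996/25) = 20311 + 5996/25 = 513771/25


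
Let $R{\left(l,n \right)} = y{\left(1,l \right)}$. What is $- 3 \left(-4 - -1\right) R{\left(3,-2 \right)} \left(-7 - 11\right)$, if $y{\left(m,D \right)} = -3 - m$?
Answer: $648$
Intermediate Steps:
$R{\left(l,n \right)} = -4$ ($R{\left(l,n \right)} = -3 - 1 = -4$)
$- 3 \left(-4 - -1\right) R{\left(3,-2 \right)} \left(-7 - 11\right) = - 3 \left(-4 - -1\right) \left(-4\right) \left(-7 - 11\right) = - 3 \left(-4 + 1\right) \left(-4\right) \left(-7 - 11\right) = \left(-3\right) \left(-3\right) \left(-4\right) \left(-18\right) = 9 \left(-4\right) \left(-18\right) = \left(-36\right) \left(-18\right) = 648$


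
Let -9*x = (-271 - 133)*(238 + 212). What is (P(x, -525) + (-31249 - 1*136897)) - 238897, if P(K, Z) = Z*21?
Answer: -418068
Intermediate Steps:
x = 20200 (x = -(-271 - 133)*(238 + 212)/9 = -(-404)*450/9 = -⅑*(-181800) = 20200)
P(K, Z) = 21*Z
(P(x, -525) + (-31249 - 1*136897)) - 238897 = (21*(-525) + (-31249 - 1*136897)) - 238897 = (-11025 + (-31249 - 136897)) - 238897 = (-11025 - 168146) - 238897 = -179171 - 238897 = -418068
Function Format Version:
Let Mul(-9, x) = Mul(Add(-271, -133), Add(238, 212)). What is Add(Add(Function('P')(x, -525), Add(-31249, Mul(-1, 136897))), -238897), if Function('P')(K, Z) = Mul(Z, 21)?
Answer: -418068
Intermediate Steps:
x = 20200 (x = Mul(Rational(-1, 9), Mul(Add(-271, -133), Add(238, 212))) = Mul(Rational(-1, 9), Mul(-404, 450)) = Mul(Rational(-1, 9), -181800) = 20200)
Function('P')(K, Z) = Mul(21, Z)
Add(Add(Function('P')(x, -525), Add(-31249, Mul(-1, 136897))), -238897) = Add(Add(Mul(21, -525), Add(-31249, Mul(-1, 136897))), -238897) = Add(Add(-11025, Add(-31249, -136897)), -238897) = Add(Add(-11025, -168146), -238897) = Add(-179171, -238897) = -418068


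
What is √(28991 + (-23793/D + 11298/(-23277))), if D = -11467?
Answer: 2*√57377040614897376466/88972453 ≈ 170.27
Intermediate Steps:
√(28991 + (-23793/D + 11298/(-23277))) = √(28991 + (-23793/(-11467) + 11298/(-23277))) = √(28991 + (-23793*(-1/11467) + 11298*(-1/23277))) = √(28991 + (23793/11467 - 3766/7759)) = √(28991 + 141425165/88972453) = √(2579541810088/88972453) = 2*√57377040614897376466/88972453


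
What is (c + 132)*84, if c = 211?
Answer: 28812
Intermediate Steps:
(c + 132)*84 = (211 + 132)*84 = 343*84 = 28812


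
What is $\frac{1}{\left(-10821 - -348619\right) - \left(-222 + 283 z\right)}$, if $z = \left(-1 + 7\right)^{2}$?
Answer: $\frac{1}{327832} \approx 3.0503 \cdot 10^{-6}$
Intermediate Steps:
$z = 36$ ($z = 6^{2} = 36$)
$\frac{1}{\left(-10821 - -348619\right) - \left(-222 + 283 z\right)} = \frac{1}{\left(-10821 - -348619\right) + \left(\left(-283\right) 36 + 222\right)} = \frac{1}{\left(-10821 + 348619\right) + \left(-10188 + 222\right)} = \frac{1}{337798 - 9966} = \frac{1}{327832}$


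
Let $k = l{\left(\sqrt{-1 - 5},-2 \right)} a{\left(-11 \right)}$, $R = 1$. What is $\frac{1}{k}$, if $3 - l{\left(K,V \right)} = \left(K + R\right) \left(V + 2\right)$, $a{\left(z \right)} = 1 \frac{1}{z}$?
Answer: $- \frac{11}{3} \approx -3.6667$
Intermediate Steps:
$a{\left(z \right)} = \frac{1}{z}$
$l{\left(K,V \right)} = 3 - \left(1 + K\right) \left(2 + V\right)$ ($l{\left(K,V \right)} = 3 - \left(K + 1\right) \left(V + 2\right) = 3 - \left(1 + K\right) \left(2 + V\right)$)
$k = - \frac{3}{11}$ ($k = \frac{1 - -2 - 2 \sqrt{-1 - 5} - \sqrt{-1 - 5} \left(-2\right)}{-11} = \left(1 + 2 - 2 \sqrt{-6} - \sqrt{-6} \left(-2\right)\right) \left(- \frac{1}{11}\right) = \left(1 + 2 - 2 i \sqrt{6} - i \sqrt{6} \left(-2\right)\right) \left(- \frac{1}{11}\right) = \left(1 + 2 - 2 i \sqrt{6} + 2 i \sqrt{6}\right) \left(- \frac{1}{11}\right) = 3 \left(- \frac{1}{11}\right) = - \frac{3}{11} \approx -0.27273$)
$\frac{1}{k} = \frac{1}{- \frac{3}{11}} = - \frac{11}{3}$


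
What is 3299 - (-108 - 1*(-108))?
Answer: 3299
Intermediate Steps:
3299 - (-108 - 1*(-108)) = 3299 - (-108 + 108) = 3299 - 1*0 = 3299 + 0 = 3299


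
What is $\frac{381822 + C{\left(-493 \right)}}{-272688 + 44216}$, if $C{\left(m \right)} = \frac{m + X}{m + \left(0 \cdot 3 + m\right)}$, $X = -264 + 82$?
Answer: $- \frac{376477167}{225273392} \approx -1.6712$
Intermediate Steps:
$X = -182$
$C{\left(m \right)} = \frac{-182 + m}{2 m}$ ($C{\left(m \right)} = \frac{m - 182}{m + \left(0 \cdot 3 + m\right)} = \frac{-182 + m}{m + \left(0 + m\right)} = \frac{-182 + m}{m + m} = \frac{-182 + m}{2 m}$)
$\frac{381822 + C{\left(-493 \right)}}{-272688 + 44216} = \frac{381822 + \frac{-182 - 493}{2 \left(-493\right)}}{-272688 + 44216} = \frac{381822 + \frac{1}{2} \left(- \frac{1}{493}\right) \left(-675\right)}{-228472} = \left(381822 + \frac{675}{986}\right) \left(- \frac{1}{228472}\right) = \frac{376477167}{986} \left(- \frac{1}{228472}\right) = - \frac{376477167}{225273392}$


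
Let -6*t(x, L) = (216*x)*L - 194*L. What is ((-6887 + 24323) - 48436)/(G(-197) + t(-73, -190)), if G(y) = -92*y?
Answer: 46500/731009 ≈ 0.063611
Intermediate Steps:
t(x, L) = 97*L/3 - 36*L*x (t(x, L) = -((216*x)*L - 194*L)/6 = -(216*L*x - 194*L)/6 = -(-194*L + 216*L*x)/6 = 97*L/3 - 36*L*x)
((-6887 + 24323) - 48436)/(G(-197) + t(-73, -190)) = ((-6887 + 24323) - 48436)/(-92*(-197) + (⅓)*(-190)*(97 - 108*(-73))) = (17436 - 48436)/(18124 + (⅓)*(-190)*(97 + 7884)) = -31000/(18124 + (⅓)*(-190)*7981) = -31000/(18124 - 1516390/3) = -31000/(-1462018/3) = -31000*(-3/1462018) = 46500/731009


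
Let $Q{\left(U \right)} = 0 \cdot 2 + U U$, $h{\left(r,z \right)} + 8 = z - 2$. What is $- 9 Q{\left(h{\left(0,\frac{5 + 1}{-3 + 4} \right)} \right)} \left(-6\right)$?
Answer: $864$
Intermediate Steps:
$h{\left(r,z \right)} = -10 + z$ ($h{\left(r,z \right)} = -8 + \left(z - 2\right) = -8 + \left(-2 + z\right) = -10 + z$)
$Q{\left(U \right)} = U^{2}$ ($Q{\left(U \right)} = 0 + U^{2} = U^{2}$)
$- 9 Q{\left(h{\left(0,\frac{5 + 1}{-3 + 4} \right)} \right)} \left(-6\right) = - 9 \left(-10 + \frac{5 + 1}{-3 + 4}\right)^{2} \left(-6\right) = - 9 \left(-10 + \frac{6}{1}\right)^{2} \left(-6\right) = - 9 \left(-10 + 6 \cdot 1\right)^{2} \left(-6\right) = - 9 \left(-10 + 6\right)^{2} \left(-6\right) = - 9 \left(-4\right)^{2} \left(-6\right) = \left(-9\right) 16 \left(-6\right) = \left(-144\right) \left(-6\right) = 864$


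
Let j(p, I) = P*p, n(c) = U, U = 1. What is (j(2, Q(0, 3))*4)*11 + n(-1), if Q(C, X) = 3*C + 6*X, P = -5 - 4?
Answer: -791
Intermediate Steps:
P = -9
n(c) = 1
j(p, I) = -9*p
(j(2, Q(0, 3))*4)*11 + n(-1) = (-9*2*4)*11 + 1 = -18*4*11 + 1 = -72*11 + 1 = -792 + 1 = -791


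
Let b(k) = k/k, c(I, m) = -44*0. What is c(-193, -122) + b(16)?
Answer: 1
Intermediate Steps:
c(I, m) = 0
b(k) = 1
c(-193, -122) + b(16) = 0 + 1 = 1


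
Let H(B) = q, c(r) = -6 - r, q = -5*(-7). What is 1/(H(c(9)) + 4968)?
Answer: 1/5003 ≈ 0.00019988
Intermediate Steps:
q = 35
H(B) = 35
1/(H(c(9)) + 4968) = 1/(35 + 4968) = 1/5003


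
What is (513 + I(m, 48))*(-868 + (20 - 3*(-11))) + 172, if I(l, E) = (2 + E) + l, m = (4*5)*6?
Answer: -556473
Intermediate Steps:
m = 120 (m = 20*6 = 120)
I(l, E) = 2 + E + l
(513 + I(m, 48))*(-868 + (20 - 3*(-11))) + 172 = (513 + (2 + 48 + 120))*(-868 + (20 - 3*(-11))) + 172 = (513 + 170)*(-868 + (20 + 33)) + 172 = 683*(-868 + 53) + 172 = 683*(-815) + 172 = -556645 + 172 = -556473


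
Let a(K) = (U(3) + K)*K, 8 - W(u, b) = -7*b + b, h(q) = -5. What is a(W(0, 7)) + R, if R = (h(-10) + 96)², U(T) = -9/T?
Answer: 10631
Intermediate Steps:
W(u, b) = 8 + 6*b (W(u, b) = 8 - (-7*b + b) = 8 - (-6)*b = 8 + 6*b)
a(K) = K*(-3 + K) (a(K) = (-9/3 + K)*K = (-9*⅓ + K)*K = (-3 + K)*K = K*(-3 + K))
R = 8281 (R = (-5 + 96)² = 91² = 8281)
a(W(0, 7)) + R = (8 + 6*7)*(-3 + (8 + 6*7)) + 8281 = (8 + 42)*(-3 + (8 + 42)) + 8281 = 50*(-3 + 50) + 8281 = 50*47 + 8281 = 2350 + 8281 = 10631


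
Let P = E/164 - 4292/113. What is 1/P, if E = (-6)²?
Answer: -4633/174955 ≈ -0.026481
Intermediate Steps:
E = 36
P = -174955/4633 (P = 36/164 - 4292/113 = 36*(1/164) - 4292*1/113 = 9/41 - 4292/113 = -174955/4633 ≈ -37.763)
1/P = 1/(-174955/4633) = -4633/174955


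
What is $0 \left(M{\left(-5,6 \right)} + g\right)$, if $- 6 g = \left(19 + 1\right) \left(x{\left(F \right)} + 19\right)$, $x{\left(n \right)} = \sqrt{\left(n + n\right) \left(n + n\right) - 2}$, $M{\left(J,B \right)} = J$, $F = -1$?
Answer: $0$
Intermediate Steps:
$x{\left(n \right)} = \sqrt{-2 + 4 n^{2}}$ ($x{\left(n \right)} = \sqrt{2 n 2 n - 2} = \sqrt{4 n^{2} - 2} = \sqrt{-2 + 4 n^{2}}$)
$g = - \frac{190}{3} - \frac{10 \sqrt{2}}{3}$ ($g = - \frac{\left(19 + 1\right) \left(\sqrt{-2 + 4 \left(-1\right)^{2}} + 19\right)}{6} = - \frac{20 \left(\sqrt{-2 + 4 \cdot 1} + 19\right)}{6} = - \frac{20 \left(\sqrt{-2 + 4} + 19\right)}{6} = - \frac{20 \left(\sqrt{2} + 19\right)}{6} = - \frac{20 \left(19 + \sqrt{2}\right)}{6} = - \frac{380 + 20 \sqrt{2}}{6} = - \frac{190}{3} - \frac{10 \sqrt{2}}{3} \approx -68.047$)
$0 \left(M{\left(-5,6 \right)} + g\right) = 0 \left(-5 - \left(\frac{190}{3} + \frac{10 \sqrt{2}}{3}\right)\right) = 0 \left(- \frac{205}{3} - \frac{10 \sqrt{2}}{3}\right) = 0$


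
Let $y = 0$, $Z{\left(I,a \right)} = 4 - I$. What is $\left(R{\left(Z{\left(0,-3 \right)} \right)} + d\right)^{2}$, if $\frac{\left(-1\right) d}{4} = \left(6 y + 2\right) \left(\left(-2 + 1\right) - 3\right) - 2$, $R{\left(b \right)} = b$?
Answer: $1936$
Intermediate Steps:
$d = 40$ ($d = - 4 \left(\left(6 \cdot 0 + 2\right) \left(\left(-2 + 1\right) - 3\right) - 2\right) = - 4 \left(\left(0 + 2\right) \left(-1 - 3\right) - 2\right) = - 4 \left(2 \left(-4\right) - 2\right) = - 4 \left(-8 - 2\right) = \left(-4\right) \left(-10\right) = 40$)
$\left(R{\left(Z{\left(0,-3 \right)} \right)} + d\right)^{2} = \left(\left(4 - 0\right) + 40\right)^{2} = \left(\left(4 + 0\right) + 40\right)^{2} = \left(4 + 40\right)^{2} = 44^{2} = 1936$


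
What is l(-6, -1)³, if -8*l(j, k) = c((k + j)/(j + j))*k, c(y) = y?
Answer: 343/884736 ≈ 0.00038769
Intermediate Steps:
l(j, k) = -k*(j + k)/(16*j) (l(j, k) = -(k + j)/(j + j)*k/8 = -(j + k)/((2*j))*k/8 = -(j + k)*(1/(2*j))*k/8 = -(j + k)/(2*j)*k/8 = -k*(j + k)/(16*j))
l(-6, -1)³ = (-1/16*(-1)*(-6 - 1)/(-6))³ = (-1/16*(-1)*(-⅙)*(-7))³ = (7/96)³ = 343/884736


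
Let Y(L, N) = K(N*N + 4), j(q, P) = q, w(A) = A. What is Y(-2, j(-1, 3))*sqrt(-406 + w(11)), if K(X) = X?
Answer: 5*I*sqrt(395) ≈ 99.373*I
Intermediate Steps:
Y(L, N) = 4 + N**2 (Y(L, N) = N*N + 4 = N**2 + 4 = 4 + N**2)
Y(-2, j(-1, 3))*sqrt(-406 + w(11)) = (4 + (-1)**2)*sqrt(-406 + 11) = (4 + 1)*sqrt(-395) = 5*(I*sqrt(395)) = 5*I*sqrt(395)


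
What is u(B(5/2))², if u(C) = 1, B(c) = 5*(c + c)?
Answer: 1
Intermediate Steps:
B(c) = 10*c (B(c) = 5*(2*c) = 10*c)
u(B(5/2))² = 1² = 1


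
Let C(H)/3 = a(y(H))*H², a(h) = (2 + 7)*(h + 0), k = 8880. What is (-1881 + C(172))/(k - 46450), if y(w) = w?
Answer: -27477243/7514 ≈ -3656.8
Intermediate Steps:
a(h) = 9*h
C(H) = 27*H³ (C(H) = 3*((9*H)*H²) = 3*(9*H³) = 27*H³)
(-1881 + C(172))/(k - 46450) = (-1881 + 27*172³)/(8880 - 46450) = (-1881 + 27*5088448)/(-37570) = (-1881 + 137388096)*(-1/37570) = 137386215*(-1/37570) = -27477243/7514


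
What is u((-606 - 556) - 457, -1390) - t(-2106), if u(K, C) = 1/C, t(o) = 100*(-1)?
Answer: 138999/1390 ≈ 99.999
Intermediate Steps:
t(o) = -100
u((-606 - 556) - 457, -1390) - t(-2106) = 1/(-1390) - 1*(-100) = -1/1390 + 100 = 138999/1390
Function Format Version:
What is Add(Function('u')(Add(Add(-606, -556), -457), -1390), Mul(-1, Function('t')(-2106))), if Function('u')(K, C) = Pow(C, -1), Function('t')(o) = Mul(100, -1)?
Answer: Rational(138999, 1390) ≈ 99.999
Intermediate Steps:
Function('t')(o) = -100
Add(Function('u')(Add(Add(-606, -556), -457), -1390), Mul(-1, Function('t')(-2106))) = Add(Pow(-1390, -1), Mul(-1, -100)) = Add(Rational(-1, 1390), 100) = Rational(138999, 1390)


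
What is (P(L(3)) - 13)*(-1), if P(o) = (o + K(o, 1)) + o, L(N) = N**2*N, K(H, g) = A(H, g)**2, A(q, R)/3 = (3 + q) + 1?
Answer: -8690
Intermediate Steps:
A(q, R) = 12 + 3*q (A(q, R) = 3*((3 + q) + 1) = 3*(4 + q) = 12 + 3*q)
K(H, g) = (12 + 3*H)**2
L(N) = N**3
P(o) = 2*o + 9*(4 + o)**2 (P(o) = (o + 9*(4 + o)**2) + o = 2*o + 9*(4 + o)**2)
(P(L(3)) - 13)*(-1) = ((2*3**3 + 9*(4 + 3**3)**2) - 13)*(-1) = ((2*27 + 9*(4 + 27)**2) - 13)*(-1) = ((54 + 9*31**2) - 13)*(-1) = ((54 + 9*961) - 13)*(-1) = ((54 + 8649) - 13)*(-1) = (8703 - 13)*(-1) = 8690*(-1) = -8690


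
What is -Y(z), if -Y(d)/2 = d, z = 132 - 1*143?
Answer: -22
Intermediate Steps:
z = -11 (z = 132 - 143 = -11)
Y(d) = -2*d
-Y(z) = -(-2)*(-11) = -1*22 = -22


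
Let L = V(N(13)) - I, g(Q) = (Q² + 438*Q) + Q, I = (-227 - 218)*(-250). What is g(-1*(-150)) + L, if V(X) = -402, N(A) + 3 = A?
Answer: -23302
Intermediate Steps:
N(A) = -3 + A
I = 111250 (I = -445*(-250) = 111250)
g(Q) = Q² + 439*Q
L = -111652 (L = -402 - 1*111250 = -402 - 111250 = -111652)
g(-1*(-150)) + L = (-1*(-150))*(439 - 1*(-150)) - 111652 = 150*(439 + 150) - 111652 = 150*589 - 111652 = 88350 - 111652 = -23302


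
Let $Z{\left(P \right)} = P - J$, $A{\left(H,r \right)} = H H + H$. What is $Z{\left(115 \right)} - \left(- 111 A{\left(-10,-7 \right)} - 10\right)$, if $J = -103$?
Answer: $10218$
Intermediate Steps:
$A{\left(H,r \right)} = H + H^{2}$ ($A{\left(H,r \right)} = H^{2} + H = H + H^{2}$)
$Z{\left(P \right)} = 103 + P$ ($Z{\left(P \right)} = P - -103 = P + 103 = 103 + P$)
$Z{\left(115 \right)} - \left(- 111 A{\left(-10,-7 \right)} - 10\right) = \left(103 + 115\right) - \left(- 111 \left(- 10 \left(1 - 10\right)\right) - 10\right) = 218 - \left(- 111 \left(\left(-10\right) \left(-9\right)\right) - 10\right) = 218 - \left(\left(-111\right) 90 - 10\right) = 218 - \left(-9990 - 10\right) = 218 - -10000 = 218 + 10000 = 10218$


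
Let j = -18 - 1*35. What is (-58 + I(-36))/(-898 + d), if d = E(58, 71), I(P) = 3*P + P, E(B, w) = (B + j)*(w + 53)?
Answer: 101/139 ≈ 0.72662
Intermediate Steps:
j = -53 (j = -18 - 35 = -53)
E(B, w) = (-53 + B)*(53 + w) (E(B, w) = (B - 53)*(w + 53) = (-53 + B)*(53 + w))
I(P) = 4*P
d = 620 (d = -2809 - 53*71 + 53*58 + 58*71 = -2809 - 3763 + 3074 + 4118 = 620)
(-58 + I(-36))/(-898 + d) = (-58 + 4*(-36))/(-898 + 620) = (-58 - 144)/(-278) = -202*(-1/278) = 101/139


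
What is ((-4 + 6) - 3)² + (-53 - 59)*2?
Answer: -223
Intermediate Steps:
((-4 + 6) - 3)² + (-53 - 59)*2 = (2 - 3)² - 112*2 = (-1)² - 224 = 1 - 224 = -223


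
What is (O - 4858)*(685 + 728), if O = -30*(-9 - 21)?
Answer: -5592654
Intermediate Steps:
O = 900 (O = -30*(-30) = 900)
(O - 4858)*(685 + 728) = (900 - 4858)*(685 + 728) = -3958*1413 = -5592654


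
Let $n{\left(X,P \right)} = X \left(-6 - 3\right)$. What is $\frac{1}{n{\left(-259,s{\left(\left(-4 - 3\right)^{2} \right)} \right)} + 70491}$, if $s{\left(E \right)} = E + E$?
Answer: $\frac{1}{72822} \approx 1.3732 \cdot 10^{-5}$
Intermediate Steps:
$s{\left(E \right)} = 2 E$
$n{\left(X,P \right)} = - 9 X$ ($n{\left(X,P \right)} = X \left(-9\right) = - 9 X$)
$\frac{1}{n{\left(-259,s{\left(\left(-4 - 3\right)^{2} \right)} \right)} + 70491} = \frac{1}{\left(-9\right) \left(-259\right) + 70491} = \frac{1}{2331 + 70491} = \frac{1}{72822}$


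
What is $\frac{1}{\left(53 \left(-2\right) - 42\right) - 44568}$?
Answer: $- \frac{1}{44716} \approx -2.2363 \cdot 10^{-5}$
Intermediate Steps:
$\frac{1}{\left(53 \left(-2\right) - 42\right) - 44568} = \frac{1}{\left(-106 - 42\right) - 44568} = \frac{1}{-148 - 44568} = \frac{1}{-44716} = - \frac{1}{44716}$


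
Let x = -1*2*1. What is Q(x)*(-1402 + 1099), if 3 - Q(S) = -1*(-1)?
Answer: -606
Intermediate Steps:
x = -2 (x = -2*1 = -2)
Q(S) = 2 (Q(S) = 3 - (-1)*(-1) = 3 - 1*1 = 3 - 1 = 2)
Q(x)*(-1402 + 1099) = 2*(-1402 + 1099) = 2*(-303) = -606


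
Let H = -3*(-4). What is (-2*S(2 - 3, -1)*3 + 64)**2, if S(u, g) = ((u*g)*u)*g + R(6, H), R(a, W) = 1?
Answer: 2704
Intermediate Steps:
H = 12
S(u, g) = 1 + g**2*u**2 (S(u, g) = ((u*g)*u)*g + 1 = ((g*u)*u)*g + 1 = (g*u**2)*g + 1 = g**2*u**2 + 1 = 1 + g**2*u**2)
(-2*S(2 - 3, -1)*3 + 64)**2 = (-2*(1 + (-1)**2*(2 - 3)**2)*3 + 64)**2 = (-2*(1 + 1*(-1)**2)*3 + 64)**2 = (-2*(1 + 1*1)*3 + 64)**2 = (-2*(1 + 1)*3 + 64)**2 = (-2*2*3 + 64)**2 = (-4*3 + 64)**2 = (-12 + 64)**2 = 52**2 = 2704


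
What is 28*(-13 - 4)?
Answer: -476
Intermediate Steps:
28*(-13 - 4) = 28*(-17) = -476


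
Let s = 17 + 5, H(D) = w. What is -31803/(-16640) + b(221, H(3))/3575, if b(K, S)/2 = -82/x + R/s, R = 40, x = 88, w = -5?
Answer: 19245807/10067200 ≈ 1.9117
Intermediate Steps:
H(D) = -5
s = 22
b(K, S) = 39/22 (b(K, S) = 2*(-82/88 + 40/22) = 2*(-82*1/88 + 40*(1/22)) = 2*(-41/44 + 20/11) = 2*(39/44) = 39/22)
-31803/(-16640) + b(221, H(3))/3575 = -31803/(-16640) + (39/22)/3575 = -31803*(-1/16640) + (39/22)*(1/3575) = 31803/16640 + 3/6050 = 19245807/10067200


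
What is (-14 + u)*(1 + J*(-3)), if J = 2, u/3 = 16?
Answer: -170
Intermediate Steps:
u = 48 (u = 3*16 = 48)
(-14 + u)*(1 + J*(-3)) = (-14 + 48)*(1 + 2*(-3)) = 34*(1 - 6) = 34*(-5) = -170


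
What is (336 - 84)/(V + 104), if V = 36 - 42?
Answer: 18/7 ≈ 2.5714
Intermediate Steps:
V = -6
(336 - 84)/(V + 104) = (336 - 84)/(-6 + 104) = 252/98 = 252*(1/98) = 18/7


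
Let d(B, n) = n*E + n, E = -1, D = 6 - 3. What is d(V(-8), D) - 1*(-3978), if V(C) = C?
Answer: 3978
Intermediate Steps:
D = 3
d(B, n) = 0 (d(B, n) = n*(-1) + n = -n + n = 0)
d(V(-8), D) - 1*(-3978) = 0 - 1*(-3978) = 0 + 3978 = 3978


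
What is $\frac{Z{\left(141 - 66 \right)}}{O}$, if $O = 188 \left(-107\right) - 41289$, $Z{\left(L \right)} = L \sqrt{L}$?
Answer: $- \frac{75 \sqrt{3}}{12281} \approx -0.010578$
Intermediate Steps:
$Z{\left(L \right)} = L^{\frac{3}{2}}$
$O = -61405$ ($O = -20116 - 41289 = -61405$)
$\frac{Z{\left(141 - 66 \right)}}{O} = \frac{\left(141 - 66\right)^{\frac{3}{2}}}{-61405} = \left(141 - 66\right)^{\frac{3}{2}} \left(- \frac{1}{61405}\right) = 75^{\frac{3}{2}} \left(- \frac{1}{61405}\right) = 375 \sqrt{3} \left(- \frac{1}{61405}\right) = - \frac{75 \sqrt{3}}{12281}$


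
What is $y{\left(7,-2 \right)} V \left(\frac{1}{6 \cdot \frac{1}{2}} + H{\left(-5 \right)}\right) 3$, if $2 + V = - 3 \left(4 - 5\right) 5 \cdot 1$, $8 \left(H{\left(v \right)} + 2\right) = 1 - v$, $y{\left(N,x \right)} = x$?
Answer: $\frac{143}{2} \approx 71.5$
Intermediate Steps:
$H{\left(v \right)} = - \frac{15}{8} - \frac{v}{8}$ ($H{\left(v \right)} = -2 + \frac{1 - v}{8} = -2 - \left(- \frac{1}{8} + \frac{v}{8}\right) = - \frac{15}{8} - \frac{v}{8}$)
$V = 13$ ($V = -2 + - 3 \left(4 - 5\right) 5 \cdot 1 = -2 + \left(-3\right) \left(-1\right) 5 \cdot 1 = -2 + 3 \cdot 5 \cdot 1 = -2 + 15 \cdot 1 = -2 + 15 = 13$)
$y{\left(7,-2 \right)} V \left(\frac{1}{6 \cdot \frac{1}{2}} + H{\left(-5 \right)}\right) 3 = \left(-2\right) 13 \left(\frac{1}{6 \cdot \frac{1}{2}} - \frac{5}{4}\right) 3 = - 26 \left(\frac{1}{6 \cdot \frac{1}{2}} + \left(- \frac{15}{8} + \frac{5}{8}\right)\right) 3 = - 26 \left(\frac{1}{3} - \frac{5}{4}\right) 3 = - 26 \left(\left(- \frac{11}{12}\right) 3\right) = \left(-26\right) \left(- \frac{11}{4}\right) = \frac{143}{2}$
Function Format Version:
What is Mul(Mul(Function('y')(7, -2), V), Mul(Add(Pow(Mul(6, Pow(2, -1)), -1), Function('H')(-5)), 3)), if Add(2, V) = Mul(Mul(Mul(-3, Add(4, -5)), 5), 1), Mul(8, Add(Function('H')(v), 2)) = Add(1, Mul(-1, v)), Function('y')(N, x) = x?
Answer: Rational(143, 2) ≈ 71.500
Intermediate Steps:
Function('H')(v) = Add(Rational(-15, 8), Mul(Rational(-1, 8), v)) (Function('H')(v) = Add(-2, Mul(Rational(1, 8), Add(1, Mul(-1, v)))) = Add(-2, Add(Rational(1, 8), Mul(Rational(-1, 8), v))) = Add(Rational(-15, 8), Mul(Rational(-1, 8), v)))
V = 13 (V = Add(-2, Mul(Mul(Mul(-3, Add(4, -5)), 5), 1)) = Add(-2, Mul(Mul(Mul(-3, -1), 5), 1)) = Add(-2, Mul(Mul(3, 5), 1)) = Add(-2, Mul(15, 1)) = Add(-2, 15) = 13)
Mul(Mul(Function('y')(7, -2), V), Mul(Add(Pow(Mul(6, Pow(2, -1)), -1), Function('H')(-5)), 3)) = Mul(Mul(-2, 13), Mul(Add(Pow(Mul(6, Pow(2, -1)), -1), Add(Rational(-15, 8), Mul(Rational(-1, 8), -5))), 3)) = Mul(-26, Mul(Add(Pow(Mul(6, Rational(1, 2)), -1), Add(Rational(-15, 8), Rational(5, 8))), 3)) = Mul(-26, Mul(Add(Pow(3, -1), Rational(-5, 4)), 3)) = Mul(-26, Mul(Add(Rational(1, 3), Rational(-5, 4)), 3)) = Mul(-26, Mul(Rational(-11, 12), 3)) = Mul(-26, Rational(-11, 4)) = Rational(143, 2)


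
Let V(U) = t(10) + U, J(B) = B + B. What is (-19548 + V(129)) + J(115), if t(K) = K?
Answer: -19179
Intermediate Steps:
J(B) = 2*B
V(U) = 10 + U
(-19548 + V(129)) + J(115) = (-19548 + (10 + 129)) + 2*115 = (-19548 + 139) + 230 = -19409 + 230 = -19179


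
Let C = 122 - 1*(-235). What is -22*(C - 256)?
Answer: -2222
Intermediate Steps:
C = 357 (C = 122 + 235 = 357)
-22*(C - 256) = -22*(357 - 256) = -22*101 = -2222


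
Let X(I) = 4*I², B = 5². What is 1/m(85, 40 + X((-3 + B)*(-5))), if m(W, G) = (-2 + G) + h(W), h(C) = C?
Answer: 1/48523 ≈ 2.0609e-5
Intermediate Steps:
B = 25
m(W, G) = -2 + G + W (m(W, G) = (-2 + G) + W = -2 + G + W)
1/m(85, 40 + X((-3 + B)*(-5))) = 1/(-2 + (40 + 4*((-3 + 25)*(-5))²) + 85) = 1/(-2 + (40 + 4*(22*(-5))²) + 85) = 1/(-2 + (40 + 4*(-110)²) + 85) = 1/(-2 + (40 + 4*12100) + 85) = 1/(-2 + (40 + 48400) + 85) = 1/(-2 + 48440 + 85) = 1/48523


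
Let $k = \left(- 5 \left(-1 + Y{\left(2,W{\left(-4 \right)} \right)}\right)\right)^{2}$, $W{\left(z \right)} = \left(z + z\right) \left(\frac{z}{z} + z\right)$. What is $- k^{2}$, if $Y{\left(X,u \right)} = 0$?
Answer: $-625$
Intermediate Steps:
$W{\left(z \right)} = 2 z \left(1 + z\right)$
$k = 25$ ($k = \left(- 5 \left(-1 + 0\right)\right)^{2} = \left(\left(-5\right) \left(-1\right)\right)^{2} = 5^{2} = 25$)
$- k^{2} = - 25^{2} = \left(-1\right) 625 = -625$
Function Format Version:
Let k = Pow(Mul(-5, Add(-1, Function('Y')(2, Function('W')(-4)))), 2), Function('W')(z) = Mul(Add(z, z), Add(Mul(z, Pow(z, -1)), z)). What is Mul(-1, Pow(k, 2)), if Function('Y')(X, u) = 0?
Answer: -625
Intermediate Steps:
Function('W')(z) = Mul(2, z, Add(1, z)) (Function('W')(z) = Mul(Mul(2, z), Add(1, z)) = Mul(2, z, Add(1, z)))
k = 25 (k = Pow(Mul(-5, Add(-1, 0)), 2) = Pow(Mul(-5, -1), 2) = Pow(5, 2) = 25)
Mul(-1, Pow(k, 2)) = Mul(-1, Pow(25, 2)) = Mul(-1, 625) = -625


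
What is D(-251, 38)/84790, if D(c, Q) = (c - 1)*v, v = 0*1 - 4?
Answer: 504/42395 ≈ 0.011888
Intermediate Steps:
v = -4 (v = 0 - 4 = -4)
D(c, Q) = 4 - 4*c (D(c, Q) = (c - 1)*(-4) = (-1 + c)*(-4) = 4 - 4*c)
D(-251, 38)/84790 = (4 - 4*(-251))/84790 = (4 + 1004)*(1/84790) = 1008*(1/84790) = 504/42395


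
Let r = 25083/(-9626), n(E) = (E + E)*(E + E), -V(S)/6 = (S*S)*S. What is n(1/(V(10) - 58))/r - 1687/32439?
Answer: -129411300614825/2488423120450839 ≈ -0.052005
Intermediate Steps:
V(S) = -6*S**3 (V(S) = -6*S*S*S = -6*S**2*S = -6*S**3)
n(E) = 4*E**2 (n(E) = (2*E)*(2*E) = 4*E**2)
r = -25083/9626 (r = 25083*(-1/9626) = -25083/9626 ≈ -2.6058)
n(1/(V(10) - 58))/r - 1687/32439 = (4*(1/(-6*10**3 - 58))**2)/(-25083/9626) - 1687/32439 = (4*(1/(-6*1000 - 58))**2)*(-9626/25083) - 1687*1/32439 = (4*(1/(-6000 - 58))**2)*(-9626/25083) - 1687/32439 = (4*(1/(-6058))**2)*(-9626/25083) - 1687/32439 = (4*(-1/6058)**2)*(-9626/25083) - 1687/32439 = (4*(1/36699364))*(-9626/25083) - 1687/32439 = (1/9174841)*(-9626/25083) - 1687/32439 = -9626/230132536803 - 1687/32439 = -129411300614825/2488423120450839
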